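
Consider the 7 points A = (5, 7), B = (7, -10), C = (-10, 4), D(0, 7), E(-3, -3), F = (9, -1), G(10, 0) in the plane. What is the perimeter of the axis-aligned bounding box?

Width = max x − min x = 10 − (-10) = 20.
Height = max y − min y = 7 − (-10) = 17.
Perimeter = 2(20 + 17) = 74.

74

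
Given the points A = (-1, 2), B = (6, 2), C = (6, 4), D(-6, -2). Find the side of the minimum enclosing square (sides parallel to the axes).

The bounding box has width 12 and height 6.
An axis-aligned square enclosing the set must have side ≥ max(width, height).
So the minimum side is max(12, 6) = 12.

12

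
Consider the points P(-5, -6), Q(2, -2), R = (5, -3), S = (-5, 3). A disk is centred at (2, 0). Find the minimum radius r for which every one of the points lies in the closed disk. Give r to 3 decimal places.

9.220

The required radius is the distance from (2, 0) to the farthest point.
Squared distances: 85, 4, 18, 58.
Maximum is 85, attained at P.
r = √85 ≈ 9.220.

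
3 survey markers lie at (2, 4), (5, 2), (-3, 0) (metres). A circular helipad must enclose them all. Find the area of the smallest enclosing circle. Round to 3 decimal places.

Call the three points A, B, C in the order given.
Side lengths²: AB² = 13, AC² = 41, BC² = 68.
Since BC² = 68 ≥ 41 + 13 = 54, the angle opposite BC is not acute, so the smallest enclosing circle has BC as diameter.
Centre = midpoint of BC = (1, 1), r² = 68/4 = 17.
Area = π·r² = π·17 ≈ 53.407.

53.407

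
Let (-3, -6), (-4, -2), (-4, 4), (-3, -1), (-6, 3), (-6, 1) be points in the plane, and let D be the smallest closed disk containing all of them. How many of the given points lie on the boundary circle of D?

A smallest enclosing disk is always determined by at most three of the input points on its boundary.
The farthest pair is (-3, -6)–(-4, 4) with squared distance 101. The circle on this segment as diameter has centre (-3.5, -1) and r² = 101/4 = 25.25.
Check (-4, -2): distance² to centre = 1.25 ≤ 25.25, so it lies inside.
All remaining points lie in this disk, and no smaller disk contains both endpoints, so this is the minimum enclosing circle.
The points at distance exactly r from the centre are (-3, -6), (-4, 4) — 2 points.

2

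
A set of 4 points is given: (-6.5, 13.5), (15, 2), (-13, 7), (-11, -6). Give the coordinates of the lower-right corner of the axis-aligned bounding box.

(15, -6)

x-range [-13, 15], y-range [-6, 13.5].
The lower-right corner is (15, -6).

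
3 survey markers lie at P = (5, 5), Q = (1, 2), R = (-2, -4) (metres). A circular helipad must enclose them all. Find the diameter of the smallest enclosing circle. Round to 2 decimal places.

11.40

Side lengths²: PQ² = 25, PR² = 130, QR² = 45.
Since PR² = 130 ≥ 45 + 25 = 70, the angle opposite PR is not acute, so the smallest enclosing circle has PR as diameter.
Centre = midpoint of PR = (1.5, 0.5), r² = 130/4 = 32.5.
Diameter = 2r = 2√(32.5) ≈ 11.40.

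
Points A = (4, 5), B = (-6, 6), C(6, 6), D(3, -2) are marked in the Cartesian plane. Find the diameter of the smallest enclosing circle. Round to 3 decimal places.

The minimum enclosing circle is determined by three boundary points: B, C, D.
Their circumcentre is (0, 3.6875) with r² = 41.34765625.
The farthest remaining point A is at distance² 17.72265625 ≤ 41.34765625.
Diameter = 2r = 2√(41.34765625) ≈ 12.860.

12.860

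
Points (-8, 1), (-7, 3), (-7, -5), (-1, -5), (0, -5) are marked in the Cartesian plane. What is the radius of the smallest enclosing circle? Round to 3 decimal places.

The minimum enclosing circle of a finite set is fixed by two of the points (as a diameter) or three (as a circumcircle).
The farthest pair is (-7, 3)–(0, -5) with squared distance 113. The circle on this segment as diameter has centre (-3.5, -1) and r² = 113/4 = 28.25.
Check (-8, 1): distance² to centre = 24.25 ≤ 28.25, so it lies inside.
All remaining points lie in this disk, and no smaller disk contains both endpoints, so this is the minimum enclosing circle.
r = √(28.25) ≈ 5.315.

5.315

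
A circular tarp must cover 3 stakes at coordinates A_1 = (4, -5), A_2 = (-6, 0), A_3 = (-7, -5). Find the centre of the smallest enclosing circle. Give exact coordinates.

Side lengths²: A_1A_2² = 125, A_1A_3² = 121, A_2A_3² = 26.
Since A_1A_2² = 125 < 121 + 26 = 147, the triangle is acute, so the smallest enclosing circle is the circumcircle.
Circumcentre = (-1.5, -3.5), r² = 32.5.
Centre = (-1.5, -3.5).

(-1.5, -3.5)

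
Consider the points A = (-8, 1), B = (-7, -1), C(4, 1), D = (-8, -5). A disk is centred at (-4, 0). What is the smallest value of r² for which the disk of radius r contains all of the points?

65

The required radius is the distance from (-4, 0) to the farthest point.
Squared distances: 17, 10, 65, 41.
Maximum is 65, attained at C.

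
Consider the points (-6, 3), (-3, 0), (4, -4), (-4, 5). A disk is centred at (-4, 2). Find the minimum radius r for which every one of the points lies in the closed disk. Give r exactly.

10

The required radius is the distance from (-4, 2) to the farthest point.
Squared distances: 5, 5, 100, 9.
Maximum is 100, attained at (4, -4).
r = √100 = 10.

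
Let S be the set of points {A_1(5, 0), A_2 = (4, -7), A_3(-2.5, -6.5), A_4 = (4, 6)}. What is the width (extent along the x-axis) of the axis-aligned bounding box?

max x = 5, min x = -2.5, so width = 7.5.

7.5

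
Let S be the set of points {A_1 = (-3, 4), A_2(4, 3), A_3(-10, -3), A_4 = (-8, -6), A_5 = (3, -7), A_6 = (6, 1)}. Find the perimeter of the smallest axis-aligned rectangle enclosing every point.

54

Width = max x − min x = 6 − (-10) = 16.
Height = max y − min y = 4 − (-7) = 11.
Perimeter = 2(16 + 11) = 54.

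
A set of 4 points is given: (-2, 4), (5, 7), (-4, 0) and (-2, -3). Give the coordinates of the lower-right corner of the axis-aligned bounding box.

x-range [-4, 5], y-range [-3, 7].
The lower-right corner is (5, -3).

(5, -3)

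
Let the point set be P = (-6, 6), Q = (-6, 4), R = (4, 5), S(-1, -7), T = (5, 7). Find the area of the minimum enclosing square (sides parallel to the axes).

196

The bounding box has width 11 and height 14.
An axis-aligned square enclosing the set must have side ≥ max(width, height).
So the minimum side is max(11, 14) = 14.
Area = 14² = 196.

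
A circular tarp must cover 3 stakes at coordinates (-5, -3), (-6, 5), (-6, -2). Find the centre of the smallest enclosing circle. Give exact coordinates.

(-5.5, 1)

Call the three points A, B, C in the order given.
Side lengths²: AB² = 65, AC² = 2, BC² = 49.
Since AB² = 65 ≥ 49 + 2 = 51, the angle opposite AB is not acute, so the smallest enclosing circle has AB as diameter.
Centre = midpoint of AB = (-5.5, 1), r² = 65/4 = 16.25.
Centre = (-5.5, 1).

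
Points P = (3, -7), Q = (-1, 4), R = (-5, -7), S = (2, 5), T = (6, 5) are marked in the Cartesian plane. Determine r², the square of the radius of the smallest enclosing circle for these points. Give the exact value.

By Welzl's lemma the MEC is supported by two points (diametrically opposite) or three points (on a circumcircle).
The farthest pair is R–T with squared distance 265. The circle on this segment as diameter has centre (0.5, -1) and r² = 265/4 = 66.25.
Check P: distance² to centre = 42.25 ≤ 66.25, so it lies inside.
All remaining points lie in this disk, and no smaller disk contains both endpoints, so this is the minimum enclosing circle.

66.25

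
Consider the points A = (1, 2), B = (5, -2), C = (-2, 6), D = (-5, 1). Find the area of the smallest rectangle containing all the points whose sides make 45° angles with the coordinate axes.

In coordinates u = x + y, v = x − y the rectangle is axis-aligned; the map (x,y)→(u,v) scales areas by 2.
u-values: 3, 3, 4, -4; range = 4 − (-4) = 8.
v-values: -1, 7, -8, -6; range = 7 − (-8) = 15.
Area = (8 × 15) / 2 = 60.

60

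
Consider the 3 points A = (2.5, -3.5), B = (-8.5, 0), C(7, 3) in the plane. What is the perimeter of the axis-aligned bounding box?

Width = max x − min x = 7 − (-8.5) = 15.5.
Height = max y − min y = 3 − (-3.5) = 6.5.
Perimeter = 2(15.5 + 6.5) = 44.

44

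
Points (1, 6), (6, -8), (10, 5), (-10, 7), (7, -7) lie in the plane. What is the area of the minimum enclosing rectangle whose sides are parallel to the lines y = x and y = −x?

In coordinates u = x + y, v = x − y the rectangle is axis-aligned; the map (x,y)→(u,v) scales areas by 2.
u-values: 7, -2, 15, -3, 0; range = 15 − (-3) = 18.
v-values: -5, 14, 5, -17, 14; range = 14 − (-17) = 31.
Area = (18 × 31) / 2 = 279.

279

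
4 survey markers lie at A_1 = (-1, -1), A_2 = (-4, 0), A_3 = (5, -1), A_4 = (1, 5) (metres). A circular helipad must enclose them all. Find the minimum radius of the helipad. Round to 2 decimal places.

4.62

By Welzl's lemma the MEC is supported by two points (diametrically opposite) or three points (on a circumcircle).
The minimum enclosing circle is determined by three boundary points: A_2, A_3, A_4.
Their circumcentre is (0.6, 0.4) with r² = 21.32.
The farthest remaining point A_1 is at distance² 4.52 ≤ 21.32.
r = √(21.32) ≈ 4.62.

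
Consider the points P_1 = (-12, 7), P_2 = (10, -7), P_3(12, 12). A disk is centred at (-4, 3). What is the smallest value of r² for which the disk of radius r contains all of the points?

The required radius is the distance from (-4, 3) to the farthest point.
Squared distances: 80, 296, 337.
Maximum is 337, attained at P_3.

337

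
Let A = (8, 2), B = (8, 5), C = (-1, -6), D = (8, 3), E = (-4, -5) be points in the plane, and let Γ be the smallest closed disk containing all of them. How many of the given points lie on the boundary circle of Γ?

By Welzl's lemma the MEC is supported by two points (diametrically opposite) or three points (on a circumcircle).
The farthest pair is B–E with squared distance 244. The circle on this segment as diameter has centre (2, 0) and r² = 244/4 = 61.
Check A: distance² to centre = 40 ≤ 61, so it lies inside.
All remaining points lie in this disk, and no smaller disk contains both endpoints, so this is the minimum enclosing circle.
The points at distance exactly r from the centre are B, E — 2 points.

2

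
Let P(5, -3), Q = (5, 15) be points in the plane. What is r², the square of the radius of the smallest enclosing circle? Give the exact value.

81

The smallest circle enclosing two points has them as diameter endpoints.
Centre = midpoint = (5, 6); r² = |PQ|²/4 = 324/4 = 81.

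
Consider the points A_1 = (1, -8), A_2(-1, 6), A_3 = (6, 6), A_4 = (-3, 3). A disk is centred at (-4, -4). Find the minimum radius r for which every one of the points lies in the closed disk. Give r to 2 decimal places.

14.14

The required radius is the distance from (-4, -4) to the farthest point.
Squared distances: 41, 109, 200, 50.
Maximum is 200, attained at A_3.
r = √200 ≈ 14.14.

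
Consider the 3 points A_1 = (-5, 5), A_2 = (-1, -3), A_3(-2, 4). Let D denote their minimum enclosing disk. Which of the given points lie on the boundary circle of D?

Side lengths²: A_1A_2² = 80, A_1A_3² = 10, A_2A_3² = 50.
Since A_1A_2² = 80 ≥ 50 + 10 = 60, the angle opposite A_1A_2 is not acute, so the smallest enclosing circle has A_1A_2 as diameter.
Centre = midpoint of A_1A_2 = (-3, 1), r² = 80/4 = 20.
The points at distance exactly r from the centre are A_1, A_2 — 2 points.

A_1, A_2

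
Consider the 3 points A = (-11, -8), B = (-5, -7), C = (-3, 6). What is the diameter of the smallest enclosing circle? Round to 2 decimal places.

16.12

Side lengths²: AB² = 37, AC² = 260, BC² = 173.
Since AC² = 260 ≥ 173 + 37 = 210, the angle opposite AC is not acute, so the smallest enclosing circle has AC as diameter.
Centre = midpoint of AC = (-7, -1), r² = 260/4 = 65.
Diameter = 2r = 2√65 ≈ 16.12.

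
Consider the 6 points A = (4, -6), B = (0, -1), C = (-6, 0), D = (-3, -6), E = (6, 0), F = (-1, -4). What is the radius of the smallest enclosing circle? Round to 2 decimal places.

A smallest enclosing disk is always determined by at most three of the input points on its boundary.
The minimum enclosing circle is determined by three boundary points: A, C, E.
Their circumcentre is (0, -4/3) with r² = 340/9.
The farthest remaining point D is at distance² 277/9 ≤ 340/9.
r = √(340/9) ≈ 6.15.

6.15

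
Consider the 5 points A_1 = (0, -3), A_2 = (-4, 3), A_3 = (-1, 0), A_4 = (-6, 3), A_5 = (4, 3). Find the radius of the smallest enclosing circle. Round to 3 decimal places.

A smallest enclosing disk is always determined by at most three of the input points on its boundary.
The minimum enclosing circle is determined by three boundary points: A_1, A_4, A_5.
Their circumcentre is (-1, 2) with r² = 26.
The farthest remaining point A_2 is at distance² 10 ≤ 26.
r = √26 ≈ 5.099.

5.099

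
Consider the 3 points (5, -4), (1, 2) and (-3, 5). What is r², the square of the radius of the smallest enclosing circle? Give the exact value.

Call the three points A, B, C in the order given.
Side lengths²: AB² = 52, AC² = 145, BC² = 25.
Since AC² = 145 ≥ 52 + 25 = 77, the angle opposite AC is not acute, so the smallest enclosing circle has AC as diameter.
Centre = midpoint of AC = (1, 0.5), r² = 145/4 = 36.25.

36.25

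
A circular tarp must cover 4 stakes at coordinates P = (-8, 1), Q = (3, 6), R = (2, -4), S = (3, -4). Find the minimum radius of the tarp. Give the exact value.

A smallest enclosing disk is always determined by at most three of the input points on its boundary.
The minimum enclosing circle is determined by three boundary points: P, Q, S.
Their circumcentre is (-15/11, 1) with r² = 5329/121.
The farthest remaining point R is at distance² 4394/121 ≤ 5329/121.
r = √(5329/121) = 73/11.

73/11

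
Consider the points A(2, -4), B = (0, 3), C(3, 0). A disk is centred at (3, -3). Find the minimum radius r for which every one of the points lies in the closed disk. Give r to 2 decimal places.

6.71

The required radius is the distance from (3, -3) to the farthest point.
Squared distances: 2, 45, 9.
Maximum is 45, attained at B.
r = √45 ≈ 6.71.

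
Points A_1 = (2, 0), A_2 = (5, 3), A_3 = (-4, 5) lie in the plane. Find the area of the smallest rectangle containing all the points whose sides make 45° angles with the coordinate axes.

38.5

In coordinates u = x + y, v = x − y the rectangle is axis-aligned; the map (x,y)→(u,v) scales areas by 2.
u-values: 2, 8, 1; range = 8 − 1 = 7.
v-values: 2, 2, -9; range = 2 − (-9) = 11.
Area = (7 × 11) / 2 = 38.5.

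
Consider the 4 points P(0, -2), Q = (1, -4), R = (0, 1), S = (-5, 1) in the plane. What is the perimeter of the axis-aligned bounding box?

Width = max x − min x = 1 − (-5) = 6.
Height = max y − min y = 1 − (-4) = 5.
Perimeter = 2(6 + 5) = 22.

22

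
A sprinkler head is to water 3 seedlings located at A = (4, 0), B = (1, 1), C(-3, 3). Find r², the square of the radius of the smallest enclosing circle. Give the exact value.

14.5

Side lengths²: AB² = 10, AC² = 58, BC² = 20.
Since AC² = 58 ≥ 20 + 10 = 30, the angle opposite AC is not acute, so the smallest enclosing circle has AC as diameter.
Centre = midpoint of AC = (0.5, 1.5), r² = 58/4 = 14.5.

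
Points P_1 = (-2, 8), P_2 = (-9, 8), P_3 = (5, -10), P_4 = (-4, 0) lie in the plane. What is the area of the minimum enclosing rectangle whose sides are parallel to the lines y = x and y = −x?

176

In coordinates u = x + y, v = x − y the rectangle is axis-aligned; the map (x,y)→(u,v) scales areas by 2.
u-values: 6, -1, -5, -4; range = 6 − (-5) = 11.
v-values: -10, -17, 15, -4; range = 15 − (-17) = 32.
Area = (11 × 32) / 2 = 176.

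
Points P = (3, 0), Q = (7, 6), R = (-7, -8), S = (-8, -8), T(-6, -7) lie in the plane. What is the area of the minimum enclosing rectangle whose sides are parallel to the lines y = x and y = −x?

In coordinates u = x + y, v = x − y the rectangle is axis-aligned; the map (x,y)→(u,v) scales areas by 2.
u-values: 3, 13, -15, -16, -13; range = 13 − (-16) = 29.
v-values: 3, 1, 1, 0, 1; range = 3 − 0 = 3.
Area = (29 × 3) / 2 = 43.5.

43.5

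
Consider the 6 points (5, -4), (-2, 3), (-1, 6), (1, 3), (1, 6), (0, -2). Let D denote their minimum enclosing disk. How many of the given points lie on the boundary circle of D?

By Welzl's lemma the MEC is supported by two points (diametrically opposite) or three points (on a circumcircle).
The farthest pair is (5, -4)–(-1, 6) with squared distance 136. The circle on this segment as diameter has centre (2, 1) and r² = 136/4 = 34.
Check (-2, 3): distance² to centre = 20 ≤ 34, so it lies inside.
All remaining points lie in this disk, and no smaller disk contains both endpoints, so this is the minimum enclosing circle.
The points at distance exactly r from the centre are (5, -4), (-1, 6) — 2 points.

2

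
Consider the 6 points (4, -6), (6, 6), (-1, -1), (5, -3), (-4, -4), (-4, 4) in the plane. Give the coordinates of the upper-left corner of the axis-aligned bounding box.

x-range [-4, 6], y-range [-6, 6].
The upper-left corner is (-4, 6).

(-4, 6)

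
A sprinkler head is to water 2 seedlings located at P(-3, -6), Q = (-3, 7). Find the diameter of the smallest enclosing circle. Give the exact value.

13

The smallest circle enclosing two points has them as diameter endpoints.
Centre = midpoint = (-3, 0.5); r² = |PQ|²/4 = 169/4 = 42.25.
Diameter = 2r = 2√(42.25) = 13.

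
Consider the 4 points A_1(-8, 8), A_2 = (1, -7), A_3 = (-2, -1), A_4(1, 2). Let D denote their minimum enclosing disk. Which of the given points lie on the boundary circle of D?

The farthest pair is A_1–A_2 with squared distance 306. The circle on this segment as diameter has centre (-3.5, 0.5) and r² = 306/4 = 76.5.
Check A_3: distance² to centre = 4.5 ≤ 76.5, so it lies inside.
All remaining points lie in this disk, and no smaller disk contains both endpoints, so this is the minimum enclosing circle.
The points at distance exactly r from the centre are A_1, A_2 — 2 points.

A_1, A_2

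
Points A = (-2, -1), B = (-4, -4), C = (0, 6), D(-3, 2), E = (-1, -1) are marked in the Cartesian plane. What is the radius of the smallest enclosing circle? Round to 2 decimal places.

5.39

The farthest pair is B–C with squared distance 116. The circle on this segment as diameter has centre (-2, 1) and r² = 116/4 = 29.
Check A: distance² to centre = 4 ≤ 29, so it lies inside.
All remaining points lie in this disk, and no smaller disk contains both endpoints, so this is the minimum enclosing circle.
r = √29 ≈ 5.39.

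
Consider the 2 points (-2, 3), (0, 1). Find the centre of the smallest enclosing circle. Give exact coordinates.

The smallest circle enclosing two points has them as diameter endpoints.
Centre = midpoint = (-1, 2); r² = |(-2, 3)−(0, 1)|²/4 = 8/4 = 2.
Centre = (-1, 2).

(-1, 2)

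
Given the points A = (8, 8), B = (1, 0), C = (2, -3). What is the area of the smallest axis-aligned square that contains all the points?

121

The bounding box has width 7 and height 11.
An axis-aligned square enclosing the set must have side ≥ max(width, height).
So the minimum side is max(7, 11) = 11.
Area = 11² = 121.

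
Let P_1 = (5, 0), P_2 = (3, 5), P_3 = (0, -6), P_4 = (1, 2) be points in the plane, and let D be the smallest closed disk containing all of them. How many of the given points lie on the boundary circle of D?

2

A smallest enclosing disk is always determined by at most three of the input points on its boundary.
The farthest pair is P_2–P_3 with squared distance 130. The circle on this segment as diameter has centre (1.5, -0.5) and r² = 130/4 = 32.5.
Check P_1: distance² to centre = 12.5 ≤ 32.5, so it lies inside.
All remaining points lie in this disk, and no smaller disk contains both endpoints, so this is the minimum enclosing circle.
The points at distance exactly r from the centre are P_2, P_3 — 2 points.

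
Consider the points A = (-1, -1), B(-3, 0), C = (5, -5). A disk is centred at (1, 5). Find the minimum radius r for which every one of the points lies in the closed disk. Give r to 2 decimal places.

The required radius is the distance from (1, 5) to the farthest point.
Squared distances: 40, 41, 116.
Maximum is 116, attained at C.
r = √116 ≈ 10.77.

10.77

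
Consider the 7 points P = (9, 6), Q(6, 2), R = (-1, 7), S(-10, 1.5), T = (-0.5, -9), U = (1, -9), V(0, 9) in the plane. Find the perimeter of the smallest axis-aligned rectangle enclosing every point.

Width = max x − min x = 9 − (-10) = 19.
Height = max y − min y = 9 − (-9) = 18.
Perimeter = 2(19 + 18) = 74.

74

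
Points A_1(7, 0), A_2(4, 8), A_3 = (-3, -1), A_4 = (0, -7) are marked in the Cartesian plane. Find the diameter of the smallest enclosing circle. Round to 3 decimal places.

A smallest enclosing disk is always determined by at most three of the input points on its boundary.
The farthest pair is A_2–A_4 with squared distance 241. The circle on this segment as diameter has centre (2, 0.5) and r² = 241/4 = 60.25.
Check A_1: distance² to centre = 25.25 ≤ 60.25, so it lies inside.
All remaining points lie in this disk, and no smaller disk contains both endpoints, so this is the minimum enclosing circle.
Diameter = 2r = 2√(60.25) ≈ 15.524.

15.524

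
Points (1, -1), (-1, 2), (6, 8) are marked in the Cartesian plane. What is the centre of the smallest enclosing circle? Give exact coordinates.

Call the three points A, B, C in the order given.
Side lengths²: AB² = 13, AC² = 106, BC² = 85.
Since AC² = 106 ≥ 85 + 13 = 98, the angle opposite AC is not acute, so the smallest enclosing circle has AC as diameter.
Centre = midpoint of AC = (3.5, 3.5), r² = 106/4 = 26.5.
Centre = (3.5, 3.5).

(3.5, 3.5)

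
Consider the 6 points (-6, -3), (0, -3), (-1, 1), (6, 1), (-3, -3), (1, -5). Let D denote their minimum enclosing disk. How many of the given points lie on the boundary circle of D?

By Welzl's lemma the MEC is supported by two points (diametrically opposite) or three points (on a circumcircle).
The farthest pair is (-6, -3)–(6, 1) with squared distance 160. The circle on this segment as diameter has centre (0, -1) and r² = 160/4 = 40.
Check (0, -3): distance² to centre = 4 ≤ 40, so it lies inside.
All remaining points lie in this disk, and no smaller disk contains both endpoints, so this is the minimum enclosing circle.
The points at distance exactly r from the centre are (-6, -3), (6, 1) — 2 points.

2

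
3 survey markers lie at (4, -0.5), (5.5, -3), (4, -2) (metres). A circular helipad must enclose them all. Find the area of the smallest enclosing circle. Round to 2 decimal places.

Call the three points A, B, C in the order given.
Side lengths²: AB² = 8.5, AC² = 2.25, BC² = 3.25.
Since AB² = 8.5 ≥ 3.25 + 2.25 = 5.5, the angle opposite AB is not acute, so the smallest enclosing circle has AB as diameter.
Centre = midpoint of AB = (4.75, -1.75), r² = 8.5/4 = 2.125.
Area = π·r² = π·2.125 ≈ 6.68.

6.68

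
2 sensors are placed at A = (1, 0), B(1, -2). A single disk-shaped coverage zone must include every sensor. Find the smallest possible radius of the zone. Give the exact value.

The smallest circle enclosing two points has them as diameter endpoints.
Centre = midpoint = (1, -1); r² = |AB|²/4 = 4/4 = 1.
r = √1 = 1.

1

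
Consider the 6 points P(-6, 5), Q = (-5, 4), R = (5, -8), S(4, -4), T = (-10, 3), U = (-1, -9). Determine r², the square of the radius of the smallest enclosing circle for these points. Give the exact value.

The minimum enclosing circle of a finite set is fixed by two of the points (as a diameter) or three (as a circumcircle).
The farthest pair is R–T with squared distance 346. The circle on this segment as diameter has centre (-2.5, -2.5) and r² = 346/4 = 86.5.
Check P: distance² to centre = 68.5 ≤ 86.5, so it lies inside.
All remaining points lie in this disk, and no smaller disk contains both endpoints, so this is the minimum enclosing circle.

86.5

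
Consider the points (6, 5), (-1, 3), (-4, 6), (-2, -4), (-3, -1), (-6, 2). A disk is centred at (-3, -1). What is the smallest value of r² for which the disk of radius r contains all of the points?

The required radius is the distance from (-3, -1) to the farthest point.
Squared distances: 117, 20, 50, 10, 0, 18.
Maximum is 117, attained at (6, 5).

117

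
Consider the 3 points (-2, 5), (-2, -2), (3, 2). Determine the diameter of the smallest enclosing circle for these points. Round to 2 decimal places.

7.47

Call the three points A, B, C in the order given.
Side lengths²: AB² = 49, AC² = 34, BC² = 41.
Since AB² = 49 < 41 + 34 = 75, the triangle is acute, so the smallest enclosing circle is the circumcircle.
Circumcentre = (-0.7, 1.5), r² = 13.94.
Diameter = 2r = 2√(13.94) ≈ 7.47.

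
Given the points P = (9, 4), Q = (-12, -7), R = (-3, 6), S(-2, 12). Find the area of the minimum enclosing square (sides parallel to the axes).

441

The bounding box has width 21 and height 19.
An axis-aligned square enclosing the set must have side ≥ max(width, height).
So the minimum side is max(21, 19) = 21.
Area = 21² = 441.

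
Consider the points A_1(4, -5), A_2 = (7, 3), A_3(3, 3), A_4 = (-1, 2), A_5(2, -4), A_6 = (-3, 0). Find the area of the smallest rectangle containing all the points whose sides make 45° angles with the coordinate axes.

78

In coordinates u = x + y, v = x − y the rectangle is axis-aligned; the map (x,y)→(u,v) scales areas by 2.
u-values: -1, 10, 6, 1, -2, -3; range = 10 − (-3) = 13.
v-values: 9, 4, 0, -3, 6, -3; range = 9 − (-3) = 12.
Area = (13 × 12) / 2 = 78.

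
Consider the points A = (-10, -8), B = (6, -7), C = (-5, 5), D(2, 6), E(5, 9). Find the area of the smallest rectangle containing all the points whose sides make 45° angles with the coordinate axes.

368

In coordinates u = x + y, v = x − y the rectangle is axis-aligned; the map (x,y)→(u,v) scales areas by 2.
u-values: -18, -1, 0, 8, 14; range = 14 − (-18) = 32.
v-values: -2, 13, -10, -4, -4; range = 13 − (-10) = 23.
Area = (32 × 23) / 2 = 368.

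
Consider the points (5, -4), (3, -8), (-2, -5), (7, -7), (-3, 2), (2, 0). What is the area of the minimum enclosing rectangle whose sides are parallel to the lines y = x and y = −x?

In coordinates u = x + y, v = x − y the rectangle is axis-aligned; the map (x,y)→(u,v) scales areas by 2.
u-values: 1, -5, -7, 0, -1, 2; range = 2 − (-7) = 9.
v-values: 9, 11, 3, 14, -5, 2; range = 14 − (-5) = 19.
Area = (9 × 19) / 2 = 85.5.

85.5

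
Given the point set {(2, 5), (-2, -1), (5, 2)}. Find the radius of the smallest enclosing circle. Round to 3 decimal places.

3.883

Call the three points A, B, C in the order given.
Side lengths²: AB² = 52, AC² = 18, BC² = 58.
Since BC² = 58 < 52 + 18 = 70, the triangle is acute, so the smallest enclosing circle is the circumcircle.
Circumcentre = (1.2, 1.2), r² = 15.08.
r = √(15.08) ≈ 3.883.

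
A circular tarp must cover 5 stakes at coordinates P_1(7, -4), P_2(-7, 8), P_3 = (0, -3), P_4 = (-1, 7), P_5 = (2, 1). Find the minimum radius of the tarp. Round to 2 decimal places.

9.22

The minimum enclosing circle of a finite set is fixed by two of the points (as a diameter) or three (as a circumcircle).
The farthest pair is P_1–P_2 with squared distance 340. The circle on this segment as diameter has centre (0, 2) and r² = 340/4 = 85.
Check P_3: distance² to centre = 25 ≤ 85, so it lies inside.
All remaining points lie in this disk, and no smaller disk contains both endpoints, so this is the minimum enclosing circle.
r = √85 ≈ 9.22.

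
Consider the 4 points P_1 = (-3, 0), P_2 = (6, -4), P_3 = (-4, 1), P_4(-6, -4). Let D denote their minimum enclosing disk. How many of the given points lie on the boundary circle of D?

By Welzl's lemma the MEC is supported by two points (diametrically opposite) or three points (on a circumcircle).
The minimum enclosing circle is determined by three boundary points: P_2, P_3, P_4.
Their circumcentre is (0, -3.5) with r² = 36.25.
The farthest remaining point P_1 is at distance² 21.25 ≤ 36.25.
The points at distance exactly r from the centre are P_2, P_3, P_4 — 3 points.

3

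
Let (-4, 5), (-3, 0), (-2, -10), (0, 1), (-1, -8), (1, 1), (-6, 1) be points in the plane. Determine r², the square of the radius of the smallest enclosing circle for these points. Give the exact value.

A smallest enclosing disk is always determined by at most three of the input points on its boundary.
The farthest pair is (-4, 5)–(-2, -10) with squared distance 229. The circle on this segment as diameter has centre (-3, -2.5) and r² = 229/4 = 57.25.
Check (-3, 0): distance² to centre = 6.25 ≤ 57.25, so it lies inside.
All remaining points lie in this disk, and no smaller disk contains both endpoints, so this is the minimum enclosing circle.

57.25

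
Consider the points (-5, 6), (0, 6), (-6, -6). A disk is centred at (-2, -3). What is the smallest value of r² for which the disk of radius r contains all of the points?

The required radius is the distance from (-2, -3) to the farthest point.
Squared distances: 90, 85, 25.
Maximum is 90, attained at (-5, 6).

90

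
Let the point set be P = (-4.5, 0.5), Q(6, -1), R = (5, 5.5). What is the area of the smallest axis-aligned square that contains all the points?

110.25

The bounding box has width 10.5 and height 6.5.
An axis-aligned square enclosing the set must have side ≥ max(width, height).
So the minimum side is max(10.5, 6.5) = 10.5.
Area = 10.5² = 110.25.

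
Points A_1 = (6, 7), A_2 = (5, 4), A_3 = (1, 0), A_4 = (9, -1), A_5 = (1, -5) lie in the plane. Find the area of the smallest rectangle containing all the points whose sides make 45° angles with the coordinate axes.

93.5

In coordinates u = x + y, v = x − y the rectangle is axis-aligned; the map (x,y)→(u,v) scales areas by 2.
u-values: 13, 9, 1, 8, -4; range = 13 − (-4) = 17.
v-values: -1, 1, 1, 10, 6; range = 10 − (-1) = 11.
Area = (17 × 11) / 2 = 93.5.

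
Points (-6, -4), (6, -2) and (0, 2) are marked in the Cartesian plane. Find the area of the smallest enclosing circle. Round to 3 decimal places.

Call the three points A, B, C in the order given.
Side lengths²: AB² = 148, AC² = 72, BC² = 52.
Since AB² = 148 ≥ 72 + 52 = 124, the angle opposite AB is not acute, so the smallest enclosing circle has AB as diameter.
Centre = midpoint of AB = (0, -3), r² = 148/4 = 37.
Area = π·r² = π·37 ≈ 116.239.

116.239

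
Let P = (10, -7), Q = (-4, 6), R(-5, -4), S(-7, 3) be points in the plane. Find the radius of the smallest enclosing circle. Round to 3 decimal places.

A smallest enclosing disk is always determined by at most three of the input points on its boundary.
The farthest pair is P–S with squared distance 389. The circle on this segment as diameter has centre (1.5, -2) and r² = 389/4 = 97.25.
Check Q: distance² to centre = 94.25 ≤ 97.25, so it lies inside.
All remaining points lie in this disk, and no smaller disk contains both endpoints, so this is the minimum enclosing circle.
r = √(97.25) ≈ 9.862.

9.862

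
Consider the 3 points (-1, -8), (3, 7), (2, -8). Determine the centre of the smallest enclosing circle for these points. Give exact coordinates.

Call the three points A, B, C in the order given.
Side lengths²: AB² = 241, AC² = 9, BC² = 226.
Since AB² = 241 ≥ 226 + 9 = 235, the angle opposite AB is not acute, so the smallest enclosing circle has AB as diameter.
Centre = midpoint of AB = (1, -0.5), r² = 241/4 = 60.25.
Centre = (1, -0.5).

(1, -0.5)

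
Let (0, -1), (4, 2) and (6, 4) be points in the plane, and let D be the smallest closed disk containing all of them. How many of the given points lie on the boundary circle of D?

2

Call the three points A, B, C in the order given.
Side lengths²: AB² = 25, AC² = 61, BC² = 8.
Since AC² = 61 ≥ 25 + 8 = 33, the angle opposite AC is not acute, so the smallest enclosing circle has AC as diameter.
Centre = midpoint of AC = (3, 1.5), r² = 61/4 = 15.25.
The points at distance exactly r from the centre are (0, -1), (6, 4) — 2 points.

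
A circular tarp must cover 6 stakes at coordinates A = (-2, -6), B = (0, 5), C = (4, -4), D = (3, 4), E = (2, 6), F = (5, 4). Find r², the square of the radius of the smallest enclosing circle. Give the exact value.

By Welzl's lemma the MEC is supported by two points (diametrically opposite) or three points (on a circumcircle).
The minimum enclosing circle is determined by three boundary points: A, E, F.
Their circumcentre is (3/22, -1/22) with r² = 9685/242.
The farthest remaining point C is at distance² 7397/242 ≤ 9685/242.

9685/242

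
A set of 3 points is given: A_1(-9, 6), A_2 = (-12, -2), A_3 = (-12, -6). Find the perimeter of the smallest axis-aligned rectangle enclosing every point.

Width = max x − min x = -9 − (-12) = 3.
Height = max y − min y = 6 − (-6) = 12.
Perimeter = 2(3 + 12) = 30.

30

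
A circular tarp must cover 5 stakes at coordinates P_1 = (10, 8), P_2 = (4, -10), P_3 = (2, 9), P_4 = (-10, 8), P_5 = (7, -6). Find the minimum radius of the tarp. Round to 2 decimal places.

12.02

The minimum enclosing circle is determined by three boundary points: P_1, P_2, P_4.
Their circumcentre is (0, 4/3) with r² = 1300/9.
The farthest remaining point P_5 is at distance² 925/9 ≤ 1300/9.
r = √(1300/9) ≈ 12.02.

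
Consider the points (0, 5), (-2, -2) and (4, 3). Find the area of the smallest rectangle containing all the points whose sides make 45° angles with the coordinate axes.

33

In coordinates u = x + y, v = x − y the rectangle is axis-aligned; the map (x,y)→(u,v) scales areas by 2.
u-values: 5, -4, 7; range = 7 − (-4) = 11.
v-values: -5, 0, 1; range = 1 − (-5) = 6.
Area = (11 × 6) / 2 = 33.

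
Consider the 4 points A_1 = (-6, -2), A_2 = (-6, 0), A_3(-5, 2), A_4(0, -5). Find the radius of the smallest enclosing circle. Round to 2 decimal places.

By Welzl's lemma the MEC is supported by two points (diametrically opposite) or three points (on a circumcircle).
The farthest pair is A_3–A_4 with squared distance 74. The circle on this segment as diameter has centre (-2.5, -1.5) and r² = 74/4 = 18.5.
Check A_1: distance² to centre = 12.5 ≤ 18.5, so it lies inside.
All remaining points lie in this disk, and no smaller disk contains both endpoints, so this is the minimum enclosing circle.
r = √(18.5) ≈ 4.30.

4.30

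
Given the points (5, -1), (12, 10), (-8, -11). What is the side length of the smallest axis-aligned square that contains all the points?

The bounding box has width 20 and height 21.
An axis-aligned square enclosing the set must have side ≥ max(width, height).
So the minimum side is max(20, 21) = 21.

21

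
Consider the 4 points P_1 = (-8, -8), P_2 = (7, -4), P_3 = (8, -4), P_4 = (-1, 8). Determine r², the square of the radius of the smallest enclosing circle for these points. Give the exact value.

129625/1444

The minimum enclosing circle is determined by three boundary points: P_1, P_3, P_4.
Their circumcentre is (-43/38, -28/19) with r² = 129625/1444.
The farthest remaining point P_2 is at distance² 104697/1444 ≤ 129625/1444.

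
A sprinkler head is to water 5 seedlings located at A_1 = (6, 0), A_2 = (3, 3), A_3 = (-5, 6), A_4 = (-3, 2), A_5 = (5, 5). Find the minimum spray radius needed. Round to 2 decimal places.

The minimum enclosing circle of a finite set is fixed by two of the points (as a diameter) or three (as a circumcircle).
The farthest pair is A_1–A_3 with squared distance 157. The circle on this segment as diameter has centre (0.5, 3) and r² = 157/4 = 39.25.
Check A_2: distance² to centre = 6.25 ≤ 39.25, so it lies inside.
All remaining points lie in this disk, and no smaller disk contains both endpoints, so this is the minimum enclosing circle.
r = √(39.25) ≈ 6.26.

6.26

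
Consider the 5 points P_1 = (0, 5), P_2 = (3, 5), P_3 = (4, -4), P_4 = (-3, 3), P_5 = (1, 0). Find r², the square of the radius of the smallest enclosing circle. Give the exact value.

By Welzl's lemma the MEC is supported by two points (diametrically opposite) or three points (on a circumcircle).
The minimum enclosing circle is determined by three boundary points: P_2, P_3, P_4.
Their circumcentre is (1.25, 0.25) with r² = 25.625.
The farthest remaining point P_1 is at distance² 24.125 ≤ 25.625.

25.625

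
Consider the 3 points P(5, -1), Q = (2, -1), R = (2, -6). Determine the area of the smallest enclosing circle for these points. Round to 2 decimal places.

26.70

Side lengths²: PQ² = 9, PR² = 34, QR² = 25.
Since PR² = 34 ≥ 25 + 9 = 34, the angle opposite PR is not acute, so the smallest enclosing circle has PR as diameter.
Centre = midpoint of PR = (3.5, -3.5), r² = 34/4 = 8.5.
Area = π·r² = π·8.5 ≈ 26.70.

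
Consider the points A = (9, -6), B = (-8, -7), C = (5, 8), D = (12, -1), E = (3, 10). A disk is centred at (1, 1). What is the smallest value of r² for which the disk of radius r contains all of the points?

145

The required radius is the distance from (1, 1) to the farthest point.
Squared distances: 113, 145, 65, 125, 85.
Maximum is 145, attained at B.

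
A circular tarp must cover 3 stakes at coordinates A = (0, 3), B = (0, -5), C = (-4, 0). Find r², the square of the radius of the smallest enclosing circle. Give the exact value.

Side lengths²: AB² = 64, AC² = 25, BC² = 41.
Since AB² = 64 < 41 + 25 = 66, the triangle is acute, so the smallest enclosing circle is the circumcircle.
Circumcentre = (-0.125, -1), r² = 16.015625.

16.015625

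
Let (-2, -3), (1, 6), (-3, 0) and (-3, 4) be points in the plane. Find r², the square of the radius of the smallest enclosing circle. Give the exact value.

The farthest pair is (-2, -3)–(1, 6) with squared distance 90. The circle on this segment as diameter has centre (-0.5, 1.5) and r² = 90/4 = 22.5.
Check (-3, 0): distance² to centre = 8.5 ≤ 22.5, so it lies inside.
All remaining points lie in this disk, and no smaller disk contains both endpoints, so this is the minimum enclosing circle.

22.5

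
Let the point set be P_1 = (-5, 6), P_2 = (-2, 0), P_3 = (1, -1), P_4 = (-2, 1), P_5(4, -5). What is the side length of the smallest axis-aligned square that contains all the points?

The bounding box has width 9 and height 11.
An axis-aligned square enclosing the set must have side ≥ max(width, height).
So the minimum side is max(9, 11) = 11.

11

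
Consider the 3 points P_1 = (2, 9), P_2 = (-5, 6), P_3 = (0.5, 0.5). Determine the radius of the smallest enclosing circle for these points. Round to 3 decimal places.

Side lengths²: P_1P_2² = 58, P_1P_3² = 74.5, P_2P_3² = 60.5.
Since P_1P_3² = 74.5 < 60.5 + 58 = 118.5, the triangle is acute, so the smallest enclosing circle is the circumcircle.
Circumcentre = (-0.45, 5.05), r² = 21.605.
r = √(21.605) ≈ 4.648.

4.648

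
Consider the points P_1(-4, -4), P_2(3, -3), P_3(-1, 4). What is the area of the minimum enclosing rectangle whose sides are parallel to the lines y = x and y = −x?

60.5

In coordinates u = x + y, v = x − y the rectangle is axis-aligned; the map (x,y)→(u,v) scales areas by 2.
u-values: -8, 0, 3; range = 3 − (-8) = 11.
v-values: 0, 6, -5; range = 6 − (-5) = 11.
Area = (11 × 11) / 2 = 60.5.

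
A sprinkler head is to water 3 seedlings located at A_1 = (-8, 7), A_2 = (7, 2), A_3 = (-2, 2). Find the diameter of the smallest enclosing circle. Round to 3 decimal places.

Side lengths²: A_1A_2² = 250, A_1A_3² = 61, A_2A_3² = 81.
Since A_1A_2² = 250 ≥ 81 + 61 = 142, the angle opposite A_1A_2 is not acute, so the smallest enclosing circle has A_1A_2 as diameter.
Centre = midpoint of A_1A_2 = (-0.5, 4.5), r² = 250/4 = 62.5.
Diameter = 2r = 2√(62.5) ≈ 15.811.

15.811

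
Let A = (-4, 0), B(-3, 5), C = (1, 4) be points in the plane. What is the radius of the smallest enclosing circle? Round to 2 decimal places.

Side lengths²: AB² = 26, AC² = 41, BC² = 17.
Since AC² = 41 < 26 + 17 = 43, the triangle is acute, so the smallest enclosing circle is the circumcircle.
Circumcentre = (-67/42, 89/42), r² = 9061/882.
r = √(9061/882) ≈ 3.21.

3.21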